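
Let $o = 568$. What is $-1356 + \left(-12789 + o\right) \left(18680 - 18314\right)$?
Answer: $-4474242$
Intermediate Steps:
$-1356 + \left(-12789 + o\right) \left(18680 - 18314\right) = -1356 + \left(-12789 + 568\right) \left(18680 - 18314\right) = -1356 - 4472886 = -4474242$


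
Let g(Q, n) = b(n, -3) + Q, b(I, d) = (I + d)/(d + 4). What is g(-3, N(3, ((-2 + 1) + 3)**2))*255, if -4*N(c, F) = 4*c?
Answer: -2295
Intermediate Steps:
N(c, F) = -c
b(I, d) = (I + d)/(4 + d)
g(Q, n) = -3 + Q + n (g(Q, n) = (n - 3)/(4 - 3) + Q = (-3 + n)/1 + Q = 1*(-3 + n) + Q = (-3 + n) + Q = -3 + Q + n)
g(-3, N(3, ((-2 + 1) + 3)**2))*255 = (-3 - 3 - 1*3)*255 = (-3 - 3 - 3)*255 = -9*255 = -2295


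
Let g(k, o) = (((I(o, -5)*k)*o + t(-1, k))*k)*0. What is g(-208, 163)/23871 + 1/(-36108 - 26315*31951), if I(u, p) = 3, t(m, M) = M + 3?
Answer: -1/1994477273 ≈ -5.0138e-10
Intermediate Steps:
t(m, M) = 3 + M
g(k, o) = 0 (g(k, o) = (((3*k)*o + (3 + k))*k)*0 = ((3*k*o + (3 + k))*k)*0 = ((3 + k + 3*k*o)*k)*0 = (k*(3 + k + 3*k*o))*0 = 0)
g(-208, 163)/23871 + 1/(-36108 - 26315*31951) = 0/23871 + 1/(-36108 - 26315*31951) = 0*(1/23871) + (1/31951)/(-62423) = 0 - 1/62423*1/31951 = 0 - 1/1994477273 = -1/1994477273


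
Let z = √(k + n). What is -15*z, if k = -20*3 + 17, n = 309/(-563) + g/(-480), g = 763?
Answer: -I*√206027750010/4504 ≈ -100.78*I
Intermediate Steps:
n = -577889/270240 (n = 309/(-563) + 763/(-480) = 309*(-1/563) + 763*(-1/480) = -309/563 - 763/480 = -577889/270240 ≈ -2.1384)
k = -43 (k = -60 + 17 = -43)
z = I*√206027750010/67560 (z = √(-43 - 577889/270240) = √(-12198209/270240) = I*√206027750010/67560 ≈ 6.7185*I)
-15*z = -15*I*√206027750010/67560 = -I*√206027750010/4504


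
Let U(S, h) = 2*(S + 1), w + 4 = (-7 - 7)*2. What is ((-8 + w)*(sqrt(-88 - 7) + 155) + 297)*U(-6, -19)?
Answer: 59030 + 400*I*sqrt(95) ≈ 59030.0 + 3898.7*I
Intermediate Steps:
w = -32 (w = -4 + (-7 - 7)*2 = -4 - 14*2 = -4 - 28 = -32)
U(S, h) = 2 + 2*S (U(S, h) = 2*(1 + S) = 2 + 2*S)
((-8 + w)*(sqrt(-88 - 7) + 155) + 297)*U(-6, -19) = ((-8 - 32)*(sqrt(-88 - 7) + 155) + 297)*(2 + 2*(-6)) = (-40*(sqrt(-95) + 155) + 297)*(2 - 12) = (-40*(I*sqrt(95) + 155) + 297)*(-10) = (-40*(155 + I*sqrt(95)) + 297)*(-10) = ((-6200 - 40*I*sqrt(95)) + 297)*(-10) = (-5903 - 40*I*sqrt(95))*(-10) = 59030 + 400*I*sqrt(95)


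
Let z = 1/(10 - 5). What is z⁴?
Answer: 1/625 ≈ 0.0016000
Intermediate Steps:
z = ⅕ (z = 1/5 = ⅕ ≈ 0.20000)
z⁴ = (⅕)⁴ = 1/625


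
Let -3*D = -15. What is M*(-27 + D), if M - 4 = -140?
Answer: 2992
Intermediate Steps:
D = 5 (D = -⅓*(-15) = 5)
M = -136 (M = 4 - 140 = -136)
M*(-27 + D) = -136*(-27 + 5) = -136*(-22) = 2992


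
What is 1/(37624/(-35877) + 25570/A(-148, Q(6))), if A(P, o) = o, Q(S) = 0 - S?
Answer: -11959/50977813 ≈ -0.00023459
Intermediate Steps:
Q(S) = -S
1/(37624/(-35877) + 25570/A(-148, Q(6))) = 1/(37624/(-35877) + 25570/((-1*6))) = 1/(37624*(-1/35877) + 25570/(-6)) = 1/(-37624/35877 + 25570*(-⅙)) = 1/(-37624/35877 - 12785/3) = 1/(-50977813/11959) = -11959/50977813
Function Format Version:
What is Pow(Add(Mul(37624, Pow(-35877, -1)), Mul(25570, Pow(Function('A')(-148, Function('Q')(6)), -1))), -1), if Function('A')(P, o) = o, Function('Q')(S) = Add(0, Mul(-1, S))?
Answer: Rational(-11959, 50977813) ≈ -0.00023459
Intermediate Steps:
Function('Q')(S) = Mul(-1, S)
Pow(Add(Mul(37624, Pow(-35877, -1)), Mul(25570, Pow(Function('A')(-148, Function('Q')(6)), -1))), -1) = Pow(Add(Mul(37624, Pow(-35877, -1)), Mul(25570, Pow(Mul(-1, 6), -1))), -1) = Pow(Add(Mul(37624, Rational(-1, 35877)), Mul(25570, Pow(-6, -1))), -1) = Pow(Add(Rational(-37624, 35877), Mul(25570, Rational(-1, 6))), -1) = Pow(Add(Rational(-37624, 35877), Rational(-12785, 3)), -1) = Pow(Rational(-50977813, 11959), -1) = Rational(-11959, 50977813)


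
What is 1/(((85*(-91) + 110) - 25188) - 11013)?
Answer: -1/43826 ≈ -2.2818e-5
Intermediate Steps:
1/(((85*(-91) + 110) - 25188) - 11013) = 1/(((-7735 + 110) - 25188) - 11013) = 1/((-7625 - 25188) - 11013) = 1/(-32813 - 11013) = 1/(-43826) = -1/43826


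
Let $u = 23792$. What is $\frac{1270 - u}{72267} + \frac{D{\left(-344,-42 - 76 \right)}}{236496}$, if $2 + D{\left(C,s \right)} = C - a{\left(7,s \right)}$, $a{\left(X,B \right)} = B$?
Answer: $- \frac{34248973}{109556772} \approx -0.31261$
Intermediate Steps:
$D{\left(C,s \right)} = -2 + C - s$ ($D{\left(C,s \right)} = -2 + \left(C - s\right) = -2 + C - s$)
$\frac{1270 - u}{72267} + \frac{D{\left(-344,-42 - 76 \right)}}{236496} = \frac{1270 - 23792}{72267} + \frac{-2 - 344 - \left(-42 - 76\right)}{236496} = \left(1270 - 23792\right) \frac{1}{72267} + \left(-2 - 344 - -118\right) \frac{1}{236496} = \left(-22522\right) \frac{1}{72267} + \left(-2 - 344 + 118\right) \frac{1}{236496} = - \frac{22522}{72267} - \frac{19}{19708} = - \frac{34248973}{109556772}$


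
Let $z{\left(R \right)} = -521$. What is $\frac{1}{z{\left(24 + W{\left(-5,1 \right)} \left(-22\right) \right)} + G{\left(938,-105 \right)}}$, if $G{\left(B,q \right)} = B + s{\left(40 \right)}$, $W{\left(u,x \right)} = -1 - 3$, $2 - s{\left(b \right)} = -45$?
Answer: $\frac{1}{464} \approx 0.0021552$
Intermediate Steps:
$s{\left(b \right)} = 47$ ($s{\left(b \right)} = 2 - -45 = 2 + 45 = 47$)
$W{\left(u,x \right)} = -4$
$G{\left(B,q \right)} = 47 + B$ ($G{\left(B,q \right)} = B + 47 = 47 + B$)
$\frac{1}{z{\left(24 + W{\left(-5,1 \right)} \left(-22\right) \right)} + G{\left(938,-105 \right)}} = \frac{1}{-521 + \left(47 + 938\right)} = \frac{1}{-521 + 985} = \frac{1}{464}$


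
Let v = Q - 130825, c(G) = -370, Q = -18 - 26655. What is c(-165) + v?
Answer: -157868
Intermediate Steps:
Q = -26673
v = -157498 (v = -26673 - 130825 = -157498)
c(-165) + v = -370 - 157498 = -157868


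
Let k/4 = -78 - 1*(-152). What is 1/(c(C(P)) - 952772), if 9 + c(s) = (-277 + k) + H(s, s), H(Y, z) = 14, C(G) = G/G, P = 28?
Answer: -1/952748 ≈ -1.0496e-6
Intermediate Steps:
C(G) = 1
k = 296 (k = 4*(-78 - 1*(-152)) = 4*(-78 + 152) = 4*74 = 296)
c(s) = 24 (c(s) = -9 + ((-277 + 296) + 14) = -9 + (19 + 14) = -9 + 33 = 24)
1/(c(C(P)) - 952772) = 1/(24 - 952772) = 1/(-952748) = -1/952748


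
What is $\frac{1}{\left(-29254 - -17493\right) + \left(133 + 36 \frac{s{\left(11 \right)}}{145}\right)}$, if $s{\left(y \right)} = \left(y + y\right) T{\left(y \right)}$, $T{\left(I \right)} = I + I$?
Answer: $- \frac{145}{1668636} \approx -8.6897 \cdot 10^{-5}$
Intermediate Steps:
$T{\left(I \right)} = 2 I$
$s{\left(y \right)} = 4 y^{2}$ ($s{\left(y \right)} = \left(y + y\right) 2 y = 2 y 2 y = 4 y^{2}$)
$\frac{1}{\left(-29254 - -17493\right) + \left(133 + 36 \frac{s{\left(11 \right)}}{145}\right)} = \frac{1}{\left(-29254 - -17493\right) + \left(133 + 36 \frac{4 \cdot 11^{2}}{145}\right)} = \frac{1}{\left(-29254 + 17493\right) + \left(133 + 36 \cdot 4 \cdot 121 \cdot \frac{1}{145}\right)} = \frac{1}{-11761 + \left(133 + 36 \cdot 484 \cdot \frac{1}{145}\right)} = \frac{1}{-11761 + \left(133 + 36 \cdot \frac{484}{145}\right)} = \frac{1}{-11761 + \left(133 + \frac{17424}{145}\right)} = \frac{1}{-11761 + \frac{36709}{145}} = \frac{1}{- \frac{1668636}{145}} = - \frac{145}{1668636}$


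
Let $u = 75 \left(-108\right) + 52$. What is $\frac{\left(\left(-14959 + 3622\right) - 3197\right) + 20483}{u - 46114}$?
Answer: $- \frac{661}{6018} \approx -0.10984$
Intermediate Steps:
$u = -8048$ ($u = -8100 + 52 = -8048$)
$\frac{\left(\left(-14959 + 3622\right) - 3197\right) + 20483}{u - 46114} = \frac{\left(\left(-14959 + 3622\right) - 3197\right) + 20483}{-8048 - 46114} = \frac{\left(-11337 - 3197\right) + 20483}{-54162} = \left(-14534 + 20483\right) \left(- \frac{1}{54162}\right) = 5949 \left(- \frac{1}{54162}\right) = - \frac{661}{6018}$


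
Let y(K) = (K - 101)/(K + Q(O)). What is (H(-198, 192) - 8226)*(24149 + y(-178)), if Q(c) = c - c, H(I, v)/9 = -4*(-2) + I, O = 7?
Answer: -21356443368/89 ≈ -2.3996e+8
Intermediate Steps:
H(I, v) = 72 + 9*I (H(I, v) = 9*(-4*(-2) + I) = 9*(8 + I) = 72 + 9*I)
Q(c) = 0
y(K) = (-101 + K)/K (y(K) = (K - 101)/(K + 0) = (-101 + K)/K)
(H(-198, 192) - 8226)*(24149 + y(-178)) = ((72 + 9*(-198)) - 8226)*(24149 + (-101 - 178)/(-178)) = ((72 - 1782) - 8226)*(24149 - 1/178*(-279)) = (-1710 - 8226)*(24149 + 279/178) = -9936*4298801/178 = -21356443368/89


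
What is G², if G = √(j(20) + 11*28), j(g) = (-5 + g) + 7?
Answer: 330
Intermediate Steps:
j(g) = 2 + g
G = √330 (G = √((2 + 20) + 11*28) = √(22 + 308) = √330 ≈ 18.166)
G² = (√330)² = 330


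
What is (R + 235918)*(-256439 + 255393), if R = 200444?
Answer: -456434652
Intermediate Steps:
(R + 235918)*(-256439 + 255393) = (200444 + 235918)*(-256439 + 255393) = 436362*(-1046) = -456434652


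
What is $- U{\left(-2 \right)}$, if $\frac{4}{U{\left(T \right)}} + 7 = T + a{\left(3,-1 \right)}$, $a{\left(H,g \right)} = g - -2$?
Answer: $\frac{1}{2} \approx 0.5$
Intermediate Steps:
$a{\left(H,g \right)} = 2 + g$ ($a{\left(H,g \right)} = g + 2 = 2 + g$)
$U{\left(T \right)} = \frac{4}{-6 + T}$ ($U{\left(T \right)} = \frac{4}{-7 + \left(T + \left(2 - 1\right)\right)} = \frac{4}{-7 + \left(T + 1\right)} = \frac{4}{-7 + \left(1 + T\right)} = \frac{4}{-6 + T}$)
$- U{\left(-2 \right)} = - \frac{4}{-6 - 2} = - \frac{4}{-8} = - \frac{4 \left(-1\right)}{8} = \left(-1\right) \left(- \frac{1}{2}\right) = \frac{1}{2}$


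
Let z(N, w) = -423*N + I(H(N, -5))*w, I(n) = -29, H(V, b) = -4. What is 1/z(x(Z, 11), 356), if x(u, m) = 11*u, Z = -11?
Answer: 1/40859 ≈ 2.4474e-5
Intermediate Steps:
z(N, w) = -423*N - 29*w
1/z(x(Z, 11), 356) = 1/(-4653*(-11) - 29*356) = 1/(-423*(-121) - 10324) = 1/(51183 - 10324) = 1/40859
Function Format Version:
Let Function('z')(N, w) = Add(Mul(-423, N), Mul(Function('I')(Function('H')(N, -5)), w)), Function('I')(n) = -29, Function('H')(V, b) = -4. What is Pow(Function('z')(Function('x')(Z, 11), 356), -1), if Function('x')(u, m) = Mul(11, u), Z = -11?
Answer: Rational(1, 40859) ≈ 2.4474e-5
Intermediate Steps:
Function('z')(N, w) = Add(Mul(-423, N), Mul(-29, w))
Pow(Function('z')(Function('x')(Z, 11), 356), -1) = Pow(Add(Mul(-423, Mul(11, -11)), Mul(-29, 356)), -1) = Pow(Add(Mul(-423, -121), -10324), -1) = Pow(Add(51183, -10324), -1) = Pow(40859, -1) = Rational(1, 40859)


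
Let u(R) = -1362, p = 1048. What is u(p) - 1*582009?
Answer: -583371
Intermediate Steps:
u(p) - 1*582009 = -1362 - 1*582009 = -1362 - 582009 = -583371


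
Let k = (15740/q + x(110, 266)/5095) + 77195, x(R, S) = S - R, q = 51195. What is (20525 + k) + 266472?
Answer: 18999078455704/52167705 ≈ 3.6419e+5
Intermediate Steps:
k = 4027103623819/52167705 (k = (15740/51195 + (266 - 1*110)/5095) + 77195 = (15740*(1/51195) + (266 - 110)*(1/5095)) + 77195 = (3148/10239 + 156*(1/5095)) + 77195 = (3148/10239 + 156/5095) + 77195 = 17636344/52167705 + 77195 = 4027103623819/52167705 ≈ 77195.)
(20525 + k) + 266472 = (20525 + 4027103623819/52167705) + 266472 = 5097845768944/52167705 + 266472 = 18999078455704/52167705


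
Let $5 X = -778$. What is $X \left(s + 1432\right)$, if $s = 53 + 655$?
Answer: $-332984$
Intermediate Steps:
$X = - \frac{778}{5}$ ($X = \frac{1}{5} \left(-778\right) = - \frac{778}{5} \approx -155.6$)
$s = 708$
$X \left(s + 1432\right) = - \frac{778 \left(708 + 1432\right)}{5} = \left(- \frac{778}{5}\right) 2140 = -332984$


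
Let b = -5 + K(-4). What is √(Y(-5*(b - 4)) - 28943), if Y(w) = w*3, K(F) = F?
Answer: 2*I*√7187 ≈ 169.55*I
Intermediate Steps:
b = -9 (b = -5 - 4 = -9)
Y(w) = 3*w
√(Y(-5*(b - 4)) - 28943) = √(3*(-5*(-9 - 4)) - 28943) = √(3*(-5*(-13)) - 28943) = √(3*65 - 28943) = √(195 - 28943) = √(-28748) = 2*I*√7187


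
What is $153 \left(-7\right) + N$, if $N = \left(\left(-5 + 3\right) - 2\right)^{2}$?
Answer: $-1055$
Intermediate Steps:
$N = 16$ ($N = \left(-2 - 2\right)^{2} = \left(-4\right)^{2} = 16$)
$153 \left(-7\right) + N = 153 \left(-7\right) + 16 = -1071 + 16 = -1055$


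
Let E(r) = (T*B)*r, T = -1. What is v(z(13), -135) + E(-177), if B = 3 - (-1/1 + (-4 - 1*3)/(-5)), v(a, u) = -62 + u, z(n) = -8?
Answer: 1316/5 ≈ 263.20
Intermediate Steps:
B = 13/5 (B = 3 - (-1*1 + (-4 - 3)*(-⅕)) = 3 - (-1 - 7*(-⅕)) = 3 - (-1 + 7/5) = 3 - 1*⅖ = 3 - ⅖ = 13/5 ≈ 2.6000)
E(r) = -13*r/5 (E(r) = (-1*13/5)*r = -13*r/5)
v(z(13), -135) + E(-177) = (-62 - 135) - 13/5*(-177) = -197 + 2301/5 = 1316/5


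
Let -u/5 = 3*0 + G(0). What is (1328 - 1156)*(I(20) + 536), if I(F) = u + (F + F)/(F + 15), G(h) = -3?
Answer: 664780/7 ≈ 94969.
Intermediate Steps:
u = 15 (u = -5*(3*0 - 3) = -5*(0 - 3) = -5*(-3) = 15)
I(F) = 15 + 2*F/(15 + F) (I(F) = 15 + (F + F)/(F + 15) = 15 + (2*F)/(15 + F) = 15 + 2*F/(15 + F))
(1328 - 1156)*(I(20) + 536) = (1328 - 1156)*((225 + 17*20)/(15 + 20) + 536) = 172*((225 + 340)/35 + 536) = 172*((1/35)*565 + 536) = 172*(113/7 + 536) = 172*(3865/7) = 664780/7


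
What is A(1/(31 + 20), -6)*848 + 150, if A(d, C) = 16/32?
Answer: 574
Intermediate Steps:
A(d, C) = ½ (A(d, C) = 16*(1/32) = ½)
A(1/(31 + 20), -6)*848 + 150 = (½)*848 + 150 = 424 + 150 = 574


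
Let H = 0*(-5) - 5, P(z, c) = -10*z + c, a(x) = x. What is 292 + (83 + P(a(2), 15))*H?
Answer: -98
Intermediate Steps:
P(z, c) = c - 10*z
H = -5 (H = 0 - 5 = -5)
292 + (83 + P(a(2), 15))*H = 292 + (83 + (15 - 10*2))*(-5) = 292 + (83 + (15 - 20))*(-5) = 292 + (83 - 5)*(-5) = 292 + 78*(-5) = 292 - 390 = -98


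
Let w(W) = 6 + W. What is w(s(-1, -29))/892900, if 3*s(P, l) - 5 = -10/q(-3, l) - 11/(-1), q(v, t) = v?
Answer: 28/2009025 ≈ 1.3937e-5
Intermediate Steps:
s(P, l) = 58/9 (s(P, l) = 5/3 + (-10/(-3) - 11/(-1))/3 = 5/3 + (-10*(-⅓) - 11*(-1))/3 = 5/3 + (10/3 + 11)/3 = 5/3 + (⅓)*(43/3) = 5/3 + 43/9 = 58/9)
w(s(-1, -29))/892900 = (6 + 58/9)/892900 = (112/9)*(1/892900) = 28/2009025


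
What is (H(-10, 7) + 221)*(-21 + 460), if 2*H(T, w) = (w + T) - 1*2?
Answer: 191843/2 ≈ 95922.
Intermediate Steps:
H(T, w) = -1 + T/2 + w/2 (H(T, w) = ((w + T) - 1*2)/2 = ((T + w) - 2)/2 = (-2 + T + w)/2 = -1 + T/2 + w/2)
(H(-10, 7) + 221)*(-21 + 460) = ((-1 + (½)*(-10) + (½)*7) + 221)*(-21 + 460) = ((-1 - 5 + 7/2) + 221)*439 = (-5/2 + 221)*439 = (437/2)*439 = 191843/2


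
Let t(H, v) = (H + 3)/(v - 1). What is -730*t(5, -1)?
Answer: 2920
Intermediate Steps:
t(H, v) = (3 + H)/(-1 + v)
-730*t(5, -1) = -730*(3 + 5)/(-1 - 1) = -730*8/(-2) = -(-365)*8 = -730*(-4) = 2920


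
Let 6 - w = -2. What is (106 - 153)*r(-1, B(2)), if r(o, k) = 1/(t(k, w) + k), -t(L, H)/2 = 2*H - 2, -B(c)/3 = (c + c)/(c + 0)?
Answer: 47/34 ≈ 1.3824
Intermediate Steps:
w = 8 (w = 6 - 1*(-2) = 6 + 2 = 8)
B(c) = -6 (B(c) = -3*(c + c)/(c + 0) = -3*2*c/c = -3*2 = -6)
t(L, H) = 4 - 4*H (t(L, H) = -2*(2*H - 2) = -2*(-2 + 2*H) = 4 - 4*H)
r(o, k) = 1/(-28 + k) (r(o, k) = 1/((4 - 4*8) + k) = 1/((4 - 32) + k) = 1/(-28 + k))
(106 - 153)*r(-1, B(2)) = (106 - 153)/(-28 - 6) = -47/(-34) = -47*(-1/34) = 47/34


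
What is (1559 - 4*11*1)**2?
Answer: 2295225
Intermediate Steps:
(1559 - 4*11*1)**2 = (1559 - 44*1)**2 = (1559 - 44)**2 = 1515**2 = 2295225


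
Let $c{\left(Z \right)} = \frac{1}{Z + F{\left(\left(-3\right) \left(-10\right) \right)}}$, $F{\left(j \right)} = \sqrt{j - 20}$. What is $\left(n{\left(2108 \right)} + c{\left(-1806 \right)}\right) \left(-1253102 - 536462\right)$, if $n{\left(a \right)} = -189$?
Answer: $\frac{551587576491840}{1630813} + \frac{894782 \sqrt{10}}{1630813} \approx 3.3823 \cdot 10^{8}$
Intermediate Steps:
$F{\left(j \right)} = \sqrt{-20 + j}$
$c{\left(Z \right)} = \frac{1}{Z + \sqrt{10}}$ ($c{\left(Z \right)} = \frac{1}{Z + \sqrt{-20 - -30}} = \frac{1}{Z + \sqrt{-20 + 30}} = \frac{1}{Z + \sqrt{10}}$)
$\left(n{\left(2108 \right)} + c{\left(-1806 \right)}\right) \left(-1253102 - 536462\right) = \left(-189 + \frac{1}{-1806 + \sqrt{10}}\right) \left(-1253102 - 536462\right) = \left(-189 + \frac{1}{-1806 + \sqrt{10}}\right) \left(-1789564\right) = 338227596 - \frac{1789564}{-1806 + \sqrt{10}}$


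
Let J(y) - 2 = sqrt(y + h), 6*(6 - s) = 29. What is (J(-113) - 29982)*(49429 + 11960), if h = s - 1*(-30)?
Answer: -1840442220 + 20463*I*sqrt(2946)/2 ≈ -1.8404e+9 + 5.5534e+5*I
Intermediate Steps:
s = 7/6 (s = 6 - 1/6*29 = 6 - 29/6 = 7/6 ≈ 1.1667)
h = 187/6 (h = 7/6 - 1*(-30) = 7/6 + 30 = 187/6 ≈ 31.167)
J(y) = 2 + sqrt(187/6 + y) (J(y) = 2 + sqrt(y + 187/6) = 2 + sqrt(187/6 + y))
(J(-113) - 29982)*(49429 + 11960) = ((2 + sqrt(1122 + 36*(-113))/6) - 29982)*(49429 + 11960) = ((2 + sqrt(1122 - 4068)/6) - 29982)*61389 = ((2 + sqrt(-2946)/6) - 29982)*61389 = ((2 + (I*sqrt(2946))/6) - 29982)*61389 = ((2 + I*sqrt(2946)/6) - 29982)*61389 = (-29980 + I*sqrt(2946)/6)*61389 = -1840442220 + 20463*I*sqrt(2946)/2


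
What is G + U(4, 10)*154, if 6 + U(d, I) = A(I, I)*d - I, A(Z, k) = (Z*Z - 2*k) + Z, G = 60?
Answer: 53036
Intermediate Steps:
A(Z, k) = Z + Z**2 - 2*k (A(Z, k) = (Z**2 - 2*k) + Z = Z + Z**2 - 2*k)
U(d, I) = -6 - I + d*(I**2 - I) (U(d, I) = -6 + ((I + I**2 - 2*I)*d - I) = -6 + ((I**2 - I)*d - I) = -6 + (d*(I**2 - I) - I) = -6 + (-I + d*(I**2 - I)) = -6 - I + d*(I**2 - I))
G + U(4, 10)*154 = 60 + (-6 - 1*10 + 10*4*(-1 + 10))*154 = 60 + (-6 - 10 + 10*4*9)*154 = 60 + (-6 - 10 + 360)*154 = 60 + 344*154 = 60 + 52976 = 53036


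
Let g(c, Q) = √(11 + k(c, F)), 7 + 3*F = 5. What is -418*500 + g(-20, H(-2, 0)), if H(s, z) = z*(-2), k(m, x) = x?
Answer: -209000 + √93/3 ≈ -2.0900e+5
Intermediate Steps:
F = -⅔ (F = -7/3 + (⅓)*5 = -7/3 + 5/3 = -⅔ ≈ -0.66667)
H(s, z) = -2*z
g(c, Q) = √93/3 (g(c, Q) = √(11 - ⅔) = √(31/3) = √93/3)
-418*500 + g(-20, H(-2, 0)) = -418*500 + √93/3 = -209000 + √93/3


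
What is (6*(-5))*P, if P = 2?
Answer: -60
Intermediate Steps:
(6*(-5))*P = (6*(-5))*2 = -30*2 = -60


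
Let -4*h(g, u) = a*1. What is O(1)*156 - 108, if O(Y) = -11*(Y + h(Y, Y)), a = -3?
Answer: -3111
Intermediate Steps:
h(g, u) = ¾ (h(g, u) = -(-3)/4 = -¼*(-3) = ¾)
O(Y) = -33/4 - 11*Y (O(Y) = -11*(Y + ¾) = -11*(¾ + Y) = -33/4 - 11*Y)
O(1)*156 - 108 = (-33/4 - 11*1)*156 - 108 = (-33/4 - 11)*156 - 108 = -77/4*156 - 108 = -3003 - 108 = -3111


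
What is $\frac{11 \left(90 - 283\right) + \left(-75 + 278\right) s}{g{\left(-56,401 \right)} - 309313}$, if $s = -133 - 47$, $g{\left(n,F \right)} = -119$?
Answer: $\frac{38663}{309432} \approx 0.12495$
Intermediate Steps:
$s = -180$
$\frac{11 \left(90 - 283\right) + \left(-75 + 278\right) s}{g{\left(-56,401 \right)} - 309313} = \frac{11 \left(90 - 283\right) + \left(-75 + 278\right) \left(-180\right)}{-119 - 309313} = \frac{11 \left(-193\right) + 203 \left(-180\right)}{-309432} = \left(-2123 - 36540\right) \left(- \frac{1}{309432}\right) = \left(-38663\right) \left(- \frac{1}{309432}\right) = \frac{38663}{309432}$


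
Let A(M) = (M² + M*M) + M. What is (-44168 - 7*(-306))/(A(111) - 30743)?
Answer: 21013/2995 ≈ 7.0160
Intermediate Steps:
A(M) = M + 2*M² (A(M) = (M² + M²) + M = 2*M² + M = M + 2*M²)
(-44168 - 7*(-306))/(A(111) - 30743) = (-44168 - 7*(-306))/(111*(1 + 2*111) - 30743) = (-44168 + 2142)/(111*(1 + 222) - 30743) = -42026/(111*223 - 30743) = -42026/(24753 - 30743) = -42026/(-5990) = -42026*(-1/5990) = 21013/2995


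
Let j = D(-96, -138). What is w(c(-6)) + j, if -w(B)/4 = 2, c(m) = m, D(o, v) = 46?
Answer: 38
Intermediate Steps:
w(B) = -8 (w(B) = -4*2 = -8)
j = 46
w(c(-6)) + j = -8 + 46 = 38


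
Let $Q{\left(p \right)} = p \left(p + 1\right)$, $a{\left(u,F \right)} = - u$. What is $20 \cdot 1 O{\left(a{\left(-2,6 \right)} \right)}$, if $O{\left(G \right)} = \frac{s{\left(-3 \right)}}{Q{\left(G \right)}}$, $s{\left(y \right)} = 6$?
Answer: $20$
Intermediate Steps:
$Q{\left(p \right)} = p \left(1 + p\right)$
$O{\left(G \right)} = \frac{6}{G \left(1 + G\right)}$
$20 \cdot 1 O{\left(a{\left(-2,6 \right)} \right)} = 20 \cdot 1 \frac{6}{\left(-1\right) \left(-2\right) \left(1 - -2\right)} = 20 \frac{6}{2 \left(1 + 2\right)} = 20 \cdot 6 \cdot \frac{1}{2} \cdot \frac{1}{3} = 20 \cdot 1 = 20$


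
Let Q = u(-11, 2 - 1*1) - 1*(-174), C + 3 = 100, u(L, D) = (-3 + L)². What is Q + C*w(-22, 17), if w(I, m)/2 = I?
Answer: -3898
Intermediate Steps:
w(I, m) = 2*I
C = 97 (C = -3 + 100 = 97)
Q = 370 (Q = (-3 - 11)² - 1*(-174) = (-14)² + 174 = 196 + 174 = 370)
Q + C*w(-22, 17) = 370 + 97*(2*(-22)) = 370 + 97*(-44) = 370 - 4268 = -3898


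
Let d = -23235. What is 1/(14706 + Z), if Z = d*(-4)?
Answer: 1/107646 ≈ 9.2897e-6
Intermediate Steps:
Z = 92940 (Z = -23235*(-4) = 92940)
1/(14706 + Z) = 1/(14706 + 92940) = 1/107646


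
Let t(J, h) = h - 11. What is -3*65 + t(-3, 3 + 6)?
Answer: -197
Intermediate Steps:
t(J, h) = -11 + h
-3*65 + t(-3, 3 + 6) = -3*65 + (-11 + (3 + 6)) = -195 + (-11 + 9) = -195 - 2 = -197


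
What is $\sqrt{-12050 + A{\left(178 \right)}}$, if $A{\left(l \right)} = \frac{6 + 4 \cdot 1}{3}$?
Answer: $\frac{2 i \sqrt{27105}}{3} \approx 109.76 i$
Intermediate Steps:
$A{\left(l \right)} = \frac{10}{3}$ ($A{\left(l \right)} = \left(6 + 4\right) \frac{1}{3} = 10 \cdot \frac{1}{3} = \frac{10}{3}$)
$\sqrt{-12050 + A{\left(178 \right)}} = \sqrt{-12050 + \frac{10}{3}} = \sqrt{- \frac{36140}{3}} = \frac{2 i \sqrt{27105}}{3}$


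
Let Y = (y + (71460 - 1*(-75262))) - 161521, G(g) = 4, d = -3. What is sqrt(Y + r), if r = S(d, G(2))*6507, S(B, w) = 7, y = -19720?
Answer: sqrt(11030) ≈ 105.02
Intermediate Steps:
r = 45549 (r = 7*6507 = 45549)
Y = -34519 (Y = (-19720 + (71460 - 1*(-75262))) - 161521 = (-19720 + (71460 + 75262)) - 161521 = (-19720 + 146722) - 161521 = 127002 - 161521 = -34519)
sqrt(Y + r) = sqrt(-34519 + 45549) = sqrt(11030)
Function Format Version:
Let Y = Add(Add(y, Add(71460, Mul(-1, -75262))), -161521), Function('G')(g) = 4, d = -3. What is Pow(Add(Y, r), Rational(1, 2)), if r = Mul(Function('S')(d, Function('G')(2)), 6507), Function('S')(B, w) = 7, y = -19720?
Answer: Pow(11030, Rational(1, 2)) ≈ 105.02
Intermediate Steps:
r = 45549 (r = Mul(7, 6507) = 45549)
Y = -34519 (Y = Add(Add(-19720, Add(71460, Mul(-1, -75262))), -161521) = Add(Add(-19720, Add(71460, 75262)), -161521) = Add(Add(-19720, 146722), -161521) = Add(127002, -161521) = -34519)
Pow(Add(Y, r), Rational(1, 2)) = Pow(Add(-34519, 45549), Rational(1, 2)) = Pow(11030, Rational(1, 2))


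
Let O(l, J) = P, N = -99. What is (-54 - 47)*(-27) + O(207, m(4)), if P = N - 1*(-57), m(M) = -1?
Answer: 2685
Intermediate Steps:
P = -42 (P = -99 - 1*(-57) = -99 + 57 = -42)
O(l, J) = -42
(-54 - 47)*(-27) + O(207, m(4)) = (-54 - 47)*(-27) - 42 = -101*(-27) - 42 = 2727 - 42 = 2685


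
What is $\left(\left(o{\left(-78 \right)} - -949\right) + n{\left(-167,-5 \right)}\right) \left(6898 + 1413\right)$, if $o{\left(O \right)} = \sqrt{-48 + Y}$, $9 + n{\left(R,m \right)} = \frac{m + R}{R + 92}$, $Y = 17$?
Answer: $\frac{587354992}{75} + 8311 i \sqrt{31} \approx 7.8314 \cdot 10^{6} + 46274.0 i$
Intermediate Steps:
$n{\left(R,m \right)} = -9 + \frac{R + m}{92 + R}$ ($n{\left(R,m \right)} = -9 + \frac{m + R}{R + 92} = -9 + \frac{R + m}{92 + R}$)
$o{\left(O \right)} = i \sqrt{31}$ ($o{\left(O \right)} = \sqrt{-48 + 17} = \sqrt{-31} = i \sqrt{31}$)
$\left(\left(o{\left(-78 \right)} - -949\right) + n{\left(-167,-5 \right)}\right) \left(6898 + 1413\right) = \left(\left(i \sqrt{31} - -949\right) + \frac{-828 - 5 - -1336}{92 - 167}\right) \left(6898 + 1413\right) = \left(\left(i \sqrt{31} + 949\right) + \frac{-828 - 5 + 1336}{-75}\right) 8311 = \left(\left(949 + i \sqrt{31}\right) - \frac{503}{75}\right) 8311 = \left(\frac{70672}{75} + i \sqrt{31}\right) 8311 = \frac{587354992}{75} + 8311 i \sqrt{31}$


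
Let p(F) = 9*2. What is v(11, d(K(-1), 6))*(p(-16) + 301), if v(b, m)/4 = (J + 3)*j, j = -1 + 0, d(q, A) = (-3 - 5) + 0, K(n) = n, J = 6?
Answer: -11484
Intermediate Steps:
d(q, A) = -8 (d(q, A) = -8 + 0 = -8)
j = -1
v(b, m) = -36 (v(b, m) = 4*((6 + 3)*(-1)) = 4*(9*(-1)) = 4*(-9) = -36)
p(F) = 18
v(11, d(K(-1), 6))*(p(-16) + 301) = -36*(18 + 301) = -36*319 = -11484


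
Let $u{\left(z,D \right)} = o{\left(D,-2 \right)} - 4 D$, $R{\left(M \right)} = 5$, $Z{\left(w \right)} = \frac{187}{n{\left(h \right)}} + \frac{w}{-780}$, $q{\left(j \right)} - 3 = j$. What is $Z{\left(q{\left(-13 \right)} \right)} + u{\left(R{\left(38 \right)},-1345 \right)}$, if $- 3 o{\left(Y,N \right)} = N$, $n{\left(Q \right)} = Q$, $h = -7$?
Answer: $\frac{2923265}{546} \approx 5354.0$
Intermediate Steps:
$q{\left(j \right)} = 3 + j$
$Z{\left(w \right)} = - \frac{187}{7} - \frac{w}{780}$ ($Z{\left(w \right)} = \frac{187}{-7} + \frac{w}{-780} = 187 \left(- \frac{1}{7}\right) + w \left(- \frac{1}{780}\right) = - \frac{187}{7} - \frac{w}{780}$)
$o{\left(Y,N \right)} = - \frac{N}{3}$
$u{\left(z,D \right)} = \frac{2}{3} - 4 D$ ($u{\left(z,D \right)} = \left(- \frac{1}{3}\right) \left(-2\right) - 4 D = \frac{2}{3} - 4 D$)
$Z{\left(q{\left(-13 \right)} \right)} + u{\left(R{\left(38 \right)},-1345 \right)} = \left(- \frac{187}{7} - \frac{3 - 13}{780}\right) + \left(\frac{2}{3} - -5380\right) = \left(- \frac{187}{7} - - \frac{1}{78}\right) + \left(\frac{2}{3} + 5380\right) = \left(- \frac{187}{7} + \frac{1}{78}\right) + \frac{16142}{3} = - \frac{14579}{546} + \frac{16142}{3} = \frac{2923265}{546}$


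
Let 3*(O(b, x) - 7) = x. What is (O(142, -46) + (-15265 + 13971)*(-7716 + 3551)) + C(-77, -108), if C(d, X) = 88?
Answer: 16168769/3 ≈ 5.3896e+6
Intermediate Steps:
O(b, x) = 7 + x/3
(O(142, -46) + (-15265 + 13971)*(-7716 + 3551)) + C(-77, -108) = ((7 + (⅓)*(-46)) + (-15265 + 13971)*(-7716 + 3551)) + 88 = ((7 - 46/3) - 1294*(-4165)) + 88 = (-25/3 + 5389510) + 88 = 16168505/3 + 88 = 16168769/3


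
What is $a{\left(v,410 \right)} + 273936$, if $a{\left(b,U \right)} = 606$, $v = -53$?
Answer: $274542$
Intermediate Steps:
$a{\left(v,410 \right)} + 273936 = 606 + 273936 = 274542$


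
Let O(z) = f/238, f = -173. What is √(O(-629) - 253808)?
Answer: I*√14376741526/238 ≈ 503.79*I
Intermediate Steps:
O(z) = -173/238
√(O(-629) - 253808) = √(-173/238 - 253808) = √(-60406477/238) = I*√14376741526/238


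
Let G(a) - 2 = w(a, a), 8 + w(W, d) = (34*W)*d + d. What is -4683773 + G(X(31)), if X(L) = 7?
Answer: -4682106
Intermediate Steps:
w(W, d) = -8 + d + 34*W*d (w(W, d) = -8 + ((34*W)*d + d) = -8 + (34*W*d + d) = -8 + (d + 34*W*d) = -8 + d + 34*W*d)
G(a) = -6 + a + 34*a² (G(a) = 2 + (-8 + a + 34*a*a) = 2 + (-8 + a + 34*a²) = -6 + a + 34*a²)
-4683773 + G(X(31)) = -4683773 + (-6 + 7 + 34*7²) = -4683773 + (-6 + 7 + 34*49) = -4683773 + (-6 + 7 + 1666) = -4683773 + 1667 = -4682106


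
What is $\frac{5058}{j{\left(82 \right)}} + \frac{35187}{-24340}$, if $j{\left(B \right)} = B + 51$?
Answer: $\frac{118431849}{3237220} \approx 36.584$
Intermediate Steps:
$j{\left(B \right)} = 51 + B$
$\frac{5058}{j{\left(82 \right)}} + \frac{35187}{-24340} = \frac{5058}{51 + 82} + \frac{35187}{-24340} = \frac{5058}{133} + 35187 \left(- \frac{1}{24340}\right) = 5058 \cdot \frac{1}{133} - \frac{35187}{24340} = \frac{5058}{133} - \frac{35187}{24340} = \frac{118431849}{3237220}$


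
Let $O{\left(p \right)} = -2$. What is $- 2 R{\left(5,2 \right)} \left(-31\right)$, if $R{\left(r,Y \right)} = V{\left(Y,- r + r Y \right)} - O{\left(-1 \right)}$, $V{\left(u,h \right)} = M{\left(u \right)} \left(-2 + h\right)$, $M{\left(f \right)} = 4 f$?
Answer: $1612$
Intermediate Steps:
$V{\left(u,h \right)} = 4 u \left(-2 + h\right)$
$R{\left(r,Y \right)} = 2 + 4 Y \left(-2 - r + Y r\right)$ ($R{\left(r,Y \right)} = 4 Y \left(-2 + \left(- r + r Y\right)\right) - -2 = 4 Y \left(-2 + \left(- r + Y r\right)\right) + 2 = 4 Y \left(-2 - r + Y r\right) + 2 = 2 + 4 Y \left(-2 - r + Y r\right)$)
$- 2 R{\left(5,2 \right)} \left(-31\right) = - 2 \left(2 + 4 \cdot 2 \left(-2 + 5 \left(-1 + 2\right)\right)\right) \left(-31\right) = - 2 \left(2 + 4 \cdot 2 \left(-2 + 5 \cdot 1\right)\right) \left(-31\right) = - 2 \left(2 + 4 \cdot 2 \left(-2 + 5\right)\right) \left(-31\right) = - 2 \left(2 + 4 \cdot 2 \cdot 3\right) \left(-31\right) = - 2 \left(2 + 24\right) \left(-31\right) = \left(-2\right) 26 \left(-31\right) = \left(-52\right) \left(-31\right) = 1612$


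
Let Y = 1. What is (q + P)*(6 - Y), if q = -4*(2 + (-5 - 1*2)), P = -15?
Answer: 25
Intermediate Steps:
q = 20 (q = -4*(2 + (-5 - 2)) = -4*(2 - 7) = -4*(-5) = 20)
(q + P)*(6 - Y) = (20 - 15)*(6 - 1*1) = 5*(6 - 1) = 5*5 = 25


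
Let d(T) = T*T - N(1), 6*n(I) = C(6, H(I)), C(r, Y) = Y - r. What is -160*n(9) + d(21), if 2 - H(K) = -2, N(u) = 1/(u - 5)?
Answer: 5935/12 ≈ 494.58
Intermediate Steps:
N(u) = 1/(-5 + u)
H(K) = 4 (H(K) = 2 - 1*(-2) = 2 + 2 = 4)
n(I) = -⅓ (n(I) = (4 - 1*6)/6 = (4 - 6)/6 = (⅙)*(-2) = -⅓)
d(T) = ¼ + T² (d(T) = T*T - 1/(-5 + 1) = T² - 1/(-4) = T² - 1*(-¼) = T² + ¼ = ¼ + T²)
-160*n(9) + d(21) = -160*(-⅓) + (¼ + 21²) = 160/3 + (¼ + 441) = 160/3 + 1765/4 = 5935/12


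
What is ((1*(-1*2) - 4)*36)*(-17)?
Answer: 3672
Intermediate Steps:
((1*(-1*2) - 4)*36)*(-17) = ((1*(-2) - 4)*36)*(-17) = ((-2 - 4)*36)*(-17) = -6*36*(-17) = -216*(-17) = 3672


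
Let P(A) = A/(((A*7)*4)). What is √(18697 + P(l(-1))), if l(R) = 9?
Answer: √3664619/14 ≈ 136.74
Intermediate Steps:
P(A) = 1/28 (P(A) = A/(((7*A)*4)) = A/((28*A)) = A*(1/(28*A)) = 1/28)
√(18697 + P(l(-1))) = √(18697 + 1/28) = √(523517/28) = √3664619/14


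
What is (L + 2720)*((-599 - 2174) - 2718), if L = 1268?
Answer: -21898108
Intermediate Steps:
(L + 2720)*((-599 - 2174) - 2718) = (1268 + 2720)*((-599 - 2174) - 2718) = 3988*(-2773 - 2718) = 3988*(-5491) = -21898108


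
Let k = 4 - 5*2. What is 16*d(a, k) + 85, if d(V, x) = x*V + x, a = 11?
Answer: -1067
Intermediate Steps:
k = -6 (k = 4 - 10 = -6)
d(V, x) = x + V*x (d(V, x) = V*x + x = x + V*x)
16*d(a, k) + 85 = 16*(-6*(1 + 11)) + 85 = 16*(-6*12) + 85 = 16*(-72) + 85 = -1152 + 85 = -1067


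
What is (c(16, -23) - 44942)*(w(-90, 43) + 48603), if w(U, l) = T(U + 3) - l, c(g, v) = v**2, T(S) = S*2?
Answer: -2148967418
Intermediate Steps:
T(S) = 2*S
w(U, l) = 6 - l + 2*U (w(U, l) = 2*(U + 3) - l = 2*(3 + U) - l = (6 + 2*U) - l = 6 - l + 2*U)
(c(16, -23) - 44942)*(w(-90, 43) + 48603) = ((-23)**2 - 44942)*((6 - 1*43 + 2*(-90)) + 48603) = (529 - 44942)*((6 - 43 - 180) + 48603) = -44413*(-217 + 48603) = -44413*48386 = -2148967418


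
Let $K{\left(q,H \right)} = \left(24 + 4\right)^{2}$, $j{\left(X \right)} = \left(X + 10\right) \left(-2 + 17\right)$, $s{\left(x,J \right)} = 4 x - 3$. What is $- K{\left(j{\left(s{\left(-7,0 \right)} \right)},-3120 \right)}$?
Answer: $-784$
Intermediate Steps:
$s{\left(x,J \right)} = -3 + 4 x$
$j{\left(X \right)} = 150 + 15 X$ ($j{\left(X \right)} = \left(10 + X\right) 15 = 150 + 15 X$)
$K{\left(q,H \right)} = 784$ ($K{\left(q,H \right)} = 28^{2} = 784$)
$- K{\left(j{\left(s{\left(-7,0 \right)} \right)},-3120 \right)} = \left(-1\right) 784 = -784$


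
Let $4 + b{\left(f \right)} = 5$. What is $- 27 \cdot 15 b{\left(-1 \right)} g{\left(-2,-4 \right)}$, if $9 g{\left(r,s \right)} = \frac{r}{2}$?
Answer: $45$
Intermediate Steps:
$b{\left(f \right)} = 1$ ($b{\left(f \right)} = -4 + 5 = 1$)
$g{\left(r,s \right)} = \frac{r}{18}$ ($g{\left(r,s \right)} = \frac{r \frac{1}{2}}{9} = \frac{\frac{1}{2} r}{9} = \frac{r}{18}$)
$- 27 \cdot 15 b{\left(-1 \right)} g{\left(-2,-4 \right)} = - 27 \cdot 15 \cdot 1 \cdot \frac{1}{18} \left(-2\right) = - 27 \cdot 15 \left(- \frac{1}{9}\right) = \left(-27\right) \left(- \frac{5}{3}\right) = 45$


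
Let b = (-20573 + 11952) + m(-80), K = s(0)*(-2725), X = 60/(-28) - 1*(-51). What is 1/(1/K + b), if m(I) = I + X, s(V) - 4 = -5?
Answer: -19075/165039618 ≈ -0.00011558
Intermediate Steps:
s(V) = -1 (s(V) = 4 - 5 = -1)
X = 342/7 (X = 60*(-1/28) + 51 = -15/7 + 51 = 342/7 ≈ 48.857)
K = 2725 (K = -1*(-2725) = 2725)
m(I) = 342/7 + I (m(I) = I + 342/7 = 342/7 + I)
b = -60565/7 (b = (-20573 + 11952) + (342/7 - 80) = -8621 - 218/7 = -60565/7 ≈ -8652.1)
1/(1/K + b) = 1/(1/2725 - 60565/7) = 1/(-165039618/19075) = -19075/165039618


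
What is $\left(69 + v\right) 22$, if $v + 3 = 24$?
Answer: $1980$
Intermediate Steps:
$v = 21$ ($v = -3 + 24 = 21$)
$\left(69 + v\right) 22 = \left(69 + 21\right) 22 = 90 \cdot 22 = 1980$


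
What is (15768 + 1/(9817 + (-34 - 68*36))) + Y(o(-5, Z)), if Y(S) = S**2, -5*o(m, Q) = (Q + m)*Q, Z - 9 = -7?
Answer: 578344217/36675 ≈ 15769.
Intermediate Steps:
Z = 2 (Z = 9 - 7 = 2)
o(m, Q) = -Q*(Q + m)/5 (o(m, Q) = -(Q + m)*Q/5 = -Q*(Q + m)/5)
(15768 + 1/(9817 + (-34 - 68*36))) + Y(o(-5, Z)) = (15768 + 1/(9817 + (-34 - 68*36))) + (-1/5*2*(2 - 5))**2 = (15768 + 1/(9817 + (-34 - 2448))) + (-1/5*2*(-3))**2 = (15768 + 1/(9817 - 2482)) + (6/5)**2 = (15768 + 1/7335) + 36/25 = 115658281/7335 + 36/25 = 578344217/36675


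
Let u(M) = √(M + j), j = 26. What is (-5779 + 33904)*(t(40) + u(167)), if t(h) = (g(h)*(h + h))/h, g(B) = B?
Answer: 2250000 + 28125*√193 ≈ 2.6407e+6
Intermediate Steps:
u(M) = √(26 + M) (u(M) = √(M + 26) = √(26 + M))
t(h) = 2*h (t(h) = (h*(h + h))/h = (h*(2*h))/h = (2*h²)/h = 2*h)
(-5779 + 33904)*(t(40) + u(167)) = (-5779 + 33904)*(2*40 + √(26 + 167)) = 28125*(80 + √193) = 2250000 + 28125*√193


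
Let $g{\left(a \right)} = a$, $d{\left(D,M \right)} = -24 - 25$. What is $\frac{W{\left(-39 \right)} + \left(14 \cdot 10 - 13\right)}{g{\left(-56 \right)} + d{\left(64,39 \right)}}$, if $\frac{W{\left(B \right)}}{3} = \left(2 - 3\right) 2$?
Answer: $- \frac{121}{105} \approx -1.1524$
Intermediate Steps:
$W{\left(B \right)} = -6$ ($W{\left(B \right)} = 3 \left(2 - 3\right) 2 = 3 \left(\left(-1\right) 2\right) = 3 \left(-2\right) = -6$)
$d{\left(D,M \right)} = -49$
$\frac{W{\left(-39 \right)} + \left(14 \cdot 10 - 13\right)}{g{\left(-56 \right)} + d{\left(64,39 \right)}} = \frac{-6 + \left(14 \cdot 10 - 13\right)}{-56 - 49} = \frac{-6 + \left(140 - 13\right)}{-105} = \left(-6 + 127\right) \left(- \frac{1}{105}\right) = 121 \left(- \frac{1}{105}\right) = - \frac{121}{105}$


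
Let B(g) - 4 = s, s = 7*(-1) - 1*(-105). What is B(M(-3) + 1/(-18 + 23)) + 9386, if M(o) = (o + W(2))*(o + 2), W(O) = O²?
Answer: 9488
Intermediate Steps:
s = 98 (s = -7 + 105 = 98)
M(o) = (2 + o)*(4 + o) (M(o) = (o + 2²)*(o + 2) = (o + 4)*(2 + o) = (4 + o)*(2 + o) = (2 + o)*(4 + o))
B(g) = 102 (B(g) = 4 + 98 = 102)
B(M(-3) + 1/(-18 + 23)) + 9386 = 102 + 9386 = 9488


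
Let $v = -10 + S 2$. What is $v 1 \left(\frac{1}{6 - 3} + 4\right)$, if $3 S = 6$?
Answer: $-26$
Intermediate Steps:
$S = 2$ ($S = \frac{1}{3} \cdot 6 = 2$)
$v = -6$ ($v = -10 + 2 \cdot 2 = -10 + 4 = -6$)
$v 1 \left(\frac{1}{6 - 3} + 4\right) = - 6 \cdot 1 \left(\frac{1}{6 - 3} + 4\right) = - 6 \cdot 1 \left(\frac{1}{3} + 4\right) = - 6 \cdot 1 \cdot \frac{13}{3} = \left(-6\right) \frac{13}{3} = -26$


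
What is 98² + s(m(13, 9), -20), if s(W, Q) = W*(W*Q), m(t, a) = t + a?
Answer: -76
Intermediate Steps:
m(t, a) = a + t
s(W, Q) = Q*W² (s(W, Q) = W*(Q*W) = Q*W²)
98² + s(m(13, 9), -20) = 98² - 20*(9 + 13)² = 9604 - 20*22² = 9604 - 20*484 = 9604 - 9680 = -76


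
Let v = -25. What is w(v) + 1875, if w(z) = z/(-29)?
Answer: 54400/29 ≈ 1875.9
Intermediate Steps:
w(z) = -z/29 (w(z) = z*(-1/29) = -z/29)
w(v) + 1875 = -1/29*(-25) + 1875 = 25/29 + 1875 = 54400/29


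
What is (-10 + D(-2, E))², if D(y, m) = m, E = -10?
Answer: 400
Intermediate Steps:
(-10 + D(-2, E))² = (-10 - 10)² = (-20)² = 400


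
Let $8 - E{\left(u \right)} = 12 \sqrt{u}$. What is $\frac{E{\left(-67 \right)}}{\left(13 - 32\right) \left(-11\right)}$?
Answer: $\frac{8}{209} - \frac{12 i \sqrt{67}}{209} \approx 0.038278 - 0.46997 i$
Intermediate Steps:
$E{\left(u \right)} = 8 - 12 \sqrt{u}$
$\frac{E{\left(-67 \right)}}{\left(13 - 32\right) \left(-11\right)} = \frac{8 - 12 \sqrt{-67}}{\left(13 - 32\right) \left(-11\right)} = \frac{8 - 12 i \sqrt{67}}{\left(-19\right) \left(-11\right)} = \frac{8 - 12 i \sqrt{67}}{209} = \left(8 - 12 i \sqrt{67}\right) \frac{1}{209} = \frac{8}{209} - \frac{12 i \sqrt{67}}{209}$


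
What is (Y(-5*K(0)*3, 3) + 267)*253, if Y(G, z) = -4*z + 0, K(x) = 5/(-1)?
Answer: 64515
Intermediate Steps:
K(x) = -5 (K(x) = 5*(-1) = -5)
Y(G, z) = -4*z
(Y(-5*K(0)*3, 3) + 267)*253 = (-4*3 + 267)*253 = (-12 + 267)*253 = 255*253 = 64515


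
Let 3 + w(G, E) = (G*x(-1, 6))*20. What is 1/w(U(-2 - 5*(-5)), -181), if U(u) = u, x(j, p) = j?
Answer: -1/463 ≈ -0.0021598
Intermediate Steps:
w(G, E) = -3 - 20*G (w(G, E) = -3 + (G*(-1))*20 = -3 - G*20 = -3 - 20*G)
1/w(U(-2 - 5*(-5)), -181) = 1/(-3 - 20*(-2 - 5*(-5))) = 1/(-3 - 20*(-2 + 25)) = 1/(-3 - 20*23) = 1/(-3 - 460) = 1/(-463) = -1/463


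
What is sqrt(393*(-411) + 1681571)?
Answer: 4*sqrt(95003) ≈ 1232.9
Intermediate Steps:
sqrt(393*(-411) + 1681571) = sqrt(-161523 + 1681571) = sqrt(1520048) = 4*sqrt(95003)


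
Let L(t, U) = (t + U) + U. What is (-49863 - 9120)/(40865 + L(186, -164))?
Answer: -58983/40723 ≈ -1.4484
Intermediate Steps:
L(t, U) = t + 2*U (L(t, U) = (U + t) + U = t + 2*U)
(-49863 - 9120)/(40865 + L(186, -164)) = (-49863 - 9120)/(40865 + (186 + 2*(-164))) = -58983/(40865 + (186 - 328)) = -58983/(40865 - 142) = -58983/40723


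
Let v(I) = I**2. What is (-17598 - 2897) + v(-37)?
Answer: -19126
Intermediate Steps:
(-17598 - 2897) + v(-37) = (-17598 - 2897) + (-37)**2 = -20495 + 1369 = -19126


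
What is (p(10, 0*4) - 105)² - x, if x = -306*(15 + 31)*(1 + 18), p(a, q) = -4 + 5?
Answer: 278260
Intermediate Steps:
p(a, q) = 1
x = -267444 (x = -14076*19 = -306*874 = -267444)
(p(10, 0*4) - 105)² - x = (1 - 105)² - 1*(-267444) = (-104)² + 267444 = 10816 + 267444 = 278260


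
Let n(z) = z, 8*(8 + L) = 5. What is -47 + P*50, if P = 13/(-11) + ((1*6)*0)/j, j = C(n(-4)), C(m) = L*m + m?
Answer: -1167/11 ≈ -106.09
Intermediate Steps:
L = -59/8 (L = -8 + (⅛)*5 = -8 + 5/8 = -59/8 ≈ -7.3750)
C(m) = -51*m/8 (C(m) = -59*m/8 + m = -51*m/8)
j = 51/2 (j = -51/8*(-4) = 51/2 ≈ 25.500)
P = -13/11 (P = 13/(-11) + ((1*6)*0)/(51/2) = 13*(-1/11) + (6*0)*(2/51) = -13/11 + 0*(2/51) = -13/11 + 0 = -13/11 ≈ -1.1818)
-47 + P*50 = -47 - 13/11*50 = -47 - 650/11 = -1167/11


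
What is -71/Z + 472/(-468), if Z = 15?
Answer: -3359/585 ≈ -5.7419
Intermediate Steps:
-71/Z + 472/(-468) = -71/15 + 472/(-468) = -71*1/15 + 472*(-1/468) = -71/15 - 118/117 = -3359/585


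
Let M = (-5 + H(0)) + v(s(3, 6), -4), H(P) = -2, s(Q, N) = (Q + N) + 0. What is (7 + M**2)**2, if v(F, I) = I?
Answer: 16384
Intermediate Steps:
s(Q, N) = N + Q (s(Q, N) = (N + Q) + 0 = N + Q)
M = -11 (M = (-5 - 2) - 4 = -7 - 4 = -11)
(7 + M**2)**2 = (7 + (-11)**2)**2 = (7 + 121)**2 = 128**2 = 16384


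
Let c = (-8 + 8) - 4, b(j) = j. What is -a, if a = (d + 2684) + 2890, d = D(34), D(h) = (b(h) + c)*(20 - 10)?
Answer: -5874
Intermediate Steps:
c = -4 (c = 0 - 4 = -4)
D(h) = -40 + 10*h (D(h) = (h - 4)*(20 - 10) = (-4 + h)*10 = -40 + 10*h)
d = 300 (d = -40 + 10*34 = -40 + 340 = 300)
a = 5874 (a = (300 + 2684) + 2890 = 2984 + 2890 = 5874)
-a = -1*5874 = -5874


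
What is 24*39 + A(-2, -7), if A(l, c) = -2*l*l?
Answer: 928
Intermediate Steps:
A(l, c) = -2*l**2
24*39 + A(-2, -7) = 24*39 - 2*(-2)**2 = 936 - 2*4 = 936 - 8 = 928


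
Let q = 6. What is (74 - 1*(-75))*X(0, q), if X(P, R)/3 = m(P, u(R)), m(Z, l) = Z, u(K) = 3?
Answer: 0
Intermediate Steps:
X(P, R) = 3*P
(74 - 1*(-75))*X(0, q) = (74 - 1*(-75))*(3*0) = (74 + 75)*0 = 149*0 = 0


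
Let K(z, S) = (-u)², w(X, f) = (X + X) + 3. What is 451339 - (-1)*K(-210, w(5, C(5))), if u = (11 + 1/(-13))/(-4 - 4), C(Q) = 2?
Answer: 1220425697/2704 ≈ 4.5134e+5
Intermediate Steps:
u = -71/52 (u = (11 - 1/13)/(-8) = (142/13)*(-⅛) = -71/52 ≈ -1.3654)
w(X, f) = 3 + 2*X (w(X, f) = 2*X + 3 = 3 + 2*X)
K(z, S) = 5041/2704 (K(z, S) = (-1*(-71/52))² = (71/52)² = 5041/2704)
451339 - (-1)*K(-210, w(5, C(5))) = 451339 - (-1)*5041/2704 = 451339 - 1*(-5041/2704) = 451339 + 5041/2704 = 1220425697/2704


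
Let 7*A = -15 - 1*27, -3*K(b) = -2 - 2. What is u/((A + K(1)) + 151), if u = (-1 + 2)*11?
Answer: 33/439 ≈ 0.075171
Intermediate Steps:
K(b) = 4/3 (K(b) = -(-2 - 2)/3 = -1/3*(-4) = 4/3)
A = -6 (A = (-15 - 1*27)/7 = (-15 - 27)/7 = (1/7)*(-42) = -6)
u = 11 (u = 1*11 = 11)
u/((A + K(1)) + 151) = 11/((-6 + 4/3) + 151) = 11/(-14/3 + 151) = 11/(439/3) = (3/439)*11 = 33/439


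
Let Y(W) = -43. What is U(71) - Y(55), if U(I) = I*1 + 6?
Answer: 120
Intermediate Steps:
U(I) = 6 + I (U(I) = I + 6 = 6 + I)
U(71) - Y(55) = (6 + 71) - 1*(-43) = 77 + 43 = 120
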